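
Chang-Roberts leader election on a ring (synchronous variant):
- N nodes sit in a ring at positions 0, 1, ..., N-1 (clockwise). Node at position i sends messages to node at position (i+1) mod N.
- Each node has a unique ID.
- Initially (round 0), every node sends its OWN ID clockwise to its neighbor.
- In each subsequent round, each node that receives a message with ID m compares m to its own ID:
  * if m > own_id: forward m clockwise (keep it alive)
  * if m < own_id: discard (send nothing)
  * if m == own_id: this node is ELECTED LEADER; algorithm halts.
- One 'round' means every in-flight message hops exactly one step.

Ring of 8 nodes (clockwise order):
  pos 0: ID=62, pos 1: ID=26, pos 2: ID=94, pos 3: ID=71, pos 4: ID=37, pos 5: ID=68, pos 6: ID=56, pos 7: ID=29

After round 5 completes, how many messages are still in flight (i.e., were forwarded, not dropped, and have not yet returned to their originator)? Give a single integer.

Round 1: pos1(id26) recv 62: fwd; pos2(id94) recv 26: drop; pos3(id71) recv 94: fwd; pos4(id37) recv 71: fwd; pos5(id68) recv 37: drop; pos6(id56) recv 68: fwd; pos7(id29) recv 56: fwd; pos0(id62) recv 29: drop
Round 2: pos2(id94) recv 62: drop; pos4(id37) recv 94: fwd; pos5(id68) recv 71: fwd; pos7(id29) recv 68: fwd; pos0(id62) recv 56: drop
Round 3: pos5(id68) recv 94: fwd; pos6(id56) recv 71: fwd; pos0(id62) recv 68: fwd
Round 4: pos6(id56) recv 94: fwd; pos7(id29) recv 71: fwd; pos1(id26) recv 68: fwd
Round 5: pos7(id29) recv 94: fwd; pos0(id62) recv 71: fwd; pos2(id94) recv 68: drop
After round 5: 2 messages still in flight

Answer: 2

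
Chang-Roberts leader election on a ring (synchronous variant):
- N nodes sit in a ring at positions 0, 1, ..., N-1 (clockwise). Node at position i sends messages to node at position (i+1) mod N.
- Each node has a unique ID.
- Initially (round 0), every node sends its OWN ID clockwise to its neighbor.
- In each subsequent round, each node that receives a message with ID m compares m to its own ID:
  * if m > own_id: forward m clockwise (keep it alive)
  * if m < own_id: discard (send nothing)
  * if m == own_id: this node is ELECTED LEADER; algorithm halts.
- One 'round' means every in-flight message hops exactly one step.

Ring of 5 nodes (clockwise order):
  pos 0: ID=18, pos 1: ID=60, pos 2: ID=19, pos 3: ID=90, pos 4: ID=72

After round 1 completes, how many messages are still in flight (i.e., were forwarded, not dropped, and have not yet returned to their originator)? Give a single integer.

Answer: 3

Derivation:
Round 1: pos1(id60) recv 18: drop; pos2(id19) recv 60: fwd; pos3(id90) recv 19: drop; pos4(id72) recv 90: fwd; pos0(id18) recv 72: fwd
After round 1: 3 messages still in flight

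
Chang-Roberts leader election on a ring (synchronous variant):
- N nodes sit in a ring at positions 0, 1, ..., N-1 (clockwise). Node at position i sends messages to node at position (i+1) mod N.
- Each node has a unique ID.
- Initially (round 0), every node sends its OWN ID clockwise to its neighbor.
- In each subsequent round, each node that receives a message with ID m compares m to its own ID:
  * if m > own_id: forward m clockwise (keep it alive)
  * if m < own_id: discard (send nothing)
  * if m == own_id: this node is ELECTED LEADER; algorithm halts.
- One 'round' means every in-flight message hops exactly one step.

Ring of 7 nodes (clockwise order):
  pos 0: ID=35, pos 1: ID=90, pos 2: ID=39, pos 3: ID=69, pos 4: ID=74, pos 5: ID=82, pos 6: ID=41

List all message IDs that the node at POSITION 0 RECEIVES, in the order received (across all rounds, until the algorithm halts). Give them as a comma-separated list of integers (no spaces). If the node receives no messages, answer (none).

Round 1: pos1(id90) recv 35: drop; pos2(id39) recv 90: fwd; pos3(id69) recv 39: drop; pos4(id74) recv 69: drop; pos5(id82) recv 74: drop; pos6(id41) recv 82: fwd; pos0(id35) recv 41: fwd
Round 2: pos3(id69) recv 90: fwd; pos0(id35) recv 82: fwd; pos1(id90) recv 41: drop
Round 3: pos4(id74) recv 90: fwd; pos1(id90) recv 82: drop
Round 4: pos5(id82) recv 90: fwd
Round 5: pos6(id41) recv 90: fwd
Round 6: pos0(id35) recv 90: fwd
Round 7: pos1(id90) recv 90: ELECTED

Answer: 41,82,90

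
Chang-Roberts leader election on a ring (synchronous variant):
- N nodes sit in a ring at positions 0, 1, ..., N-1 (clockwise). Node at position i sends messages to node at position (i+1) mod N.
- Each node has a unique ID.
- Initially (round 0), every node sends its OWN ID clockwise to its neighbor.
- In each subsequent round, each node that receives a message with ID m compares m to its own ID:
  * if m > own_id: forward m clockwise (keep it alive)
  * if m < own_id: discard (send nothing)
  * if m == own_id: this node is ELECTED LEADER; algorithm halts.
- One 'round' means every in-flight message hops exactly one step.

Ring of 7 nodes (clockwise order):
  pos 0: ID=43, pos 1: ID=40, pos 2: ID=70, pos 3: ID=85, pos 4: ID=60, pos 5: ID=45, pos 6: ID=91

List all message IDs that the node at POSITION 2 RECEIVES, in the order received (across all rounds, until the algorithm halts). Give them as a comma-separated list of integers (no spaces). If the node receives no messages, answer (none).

Answer: 40,43,91

Derivation:
Round 1: pos1(id40) recv 43: fwd; pos2(id70) recv 40: drop; pos3(id85) recv 70: drop; pos4(id60) recv 85: fwd; pos5(id45) recv 60: fwd; pos6(id91) recv 45: drop; pos0(id43) recv 91: fwd
Round 2: pos2(id70) recv 43: drop; pos5(id45) recv 85: fwd; pos6(id91) recv 60: drop; pos1(id40) recv 91: fwd
Round 3: pos6(id91) recv 85: drop; pos2(id70) recv 91: fwd
Round 4: pos3(id85) recv 91: fwd
Round 5: pos4(id60) recv 91: fwd
Round 6: pos5(id45) recv 91: fwd
Round 7: pos6(id91) recv 91: ELECTED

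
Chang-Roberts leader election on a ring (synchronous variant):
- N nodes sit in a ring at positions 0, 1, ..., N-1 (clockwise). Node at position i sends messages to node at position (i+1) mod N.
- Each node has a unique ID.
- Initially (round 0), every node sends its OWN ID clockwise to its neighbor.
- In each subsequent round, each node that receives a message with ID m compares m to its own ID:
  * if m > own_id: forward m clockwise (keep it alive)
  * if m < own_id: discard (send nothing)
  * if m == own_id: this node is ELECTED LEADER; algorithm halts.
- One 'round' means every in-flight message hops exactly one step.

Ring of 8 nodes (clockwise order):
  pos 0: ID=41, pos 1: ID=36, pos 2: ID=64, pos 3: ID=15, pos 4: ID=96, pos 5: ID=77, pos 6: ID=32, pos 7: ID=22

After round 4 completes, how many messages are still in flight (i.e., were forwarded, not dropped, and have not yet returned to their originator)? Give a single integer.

Round 1: pos1(id36) recv 41: fwd; pos2(id64) recv 36: drop; pos3(id15) recv 64: fwd; pos4(id96) recv 15: drop; pos5(id77) recv 96: fwd; pos6(id32) recv 77: fwd; pos7(id22) recv 32: fwd; pos0(id41) recv 22: drop
Round 2: pos2(id64) recv 41: drop; pos4(id96) recv 64: drop; pos6(id32) recv 96: fwd; pos7(id22) recv 77: fwd; pos0(id41) recv 32: drop
Round 3: pos7(id22) recv 96: fwd; pos0(id41) recv 77: fwd
Round 4: pos0(id41) recv 96: fwd; pos1(id36) recv 77: fwd
After round 4: 2 messages still in flight

Answer: 2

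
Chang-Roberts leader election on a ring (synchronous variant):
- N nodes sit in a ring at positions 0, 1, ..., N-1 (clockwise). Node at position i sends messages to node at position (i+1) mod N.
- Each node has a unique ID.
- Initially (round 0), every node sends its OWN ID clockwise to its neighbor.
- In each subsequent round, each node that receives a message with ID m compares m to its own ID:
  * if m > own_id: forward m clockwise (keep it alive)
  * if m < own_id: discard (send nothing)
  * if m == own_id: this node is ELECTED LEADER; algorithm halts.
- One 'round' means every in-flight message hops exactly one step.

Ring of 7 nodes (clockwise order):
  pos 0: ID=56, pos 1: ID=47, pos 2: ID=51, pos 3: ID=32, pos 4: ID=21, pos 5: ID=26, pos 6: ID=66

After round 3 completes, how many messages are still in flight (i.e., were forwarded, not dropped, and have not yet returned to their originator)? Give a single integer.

Round 1: pos1(id47) recv 56: fwd; pos2(id51) recv 47: drop; pos3(id32) recv 51: fwd; pos4(id21) recv 32: fwd; pos5(id26) recv 21: drop; pos6(id66) recv 26: drop; pos0(id56) recv 66: fwd
Round 2: pos2(id51) recv 56: fwd; pos4(id21) recv 51: fwd; pos5(id26) recv 32: fwd; pos1(id47) recv 66: fwd
Round 3: pos3(id32) recv 56: fwd; pos5(id26) recv 51: fwd; pos6(id66) recv 32: drop; pos2(id51) recv 66: fwd
After round 3: 3 messages still in flight

Answer: 3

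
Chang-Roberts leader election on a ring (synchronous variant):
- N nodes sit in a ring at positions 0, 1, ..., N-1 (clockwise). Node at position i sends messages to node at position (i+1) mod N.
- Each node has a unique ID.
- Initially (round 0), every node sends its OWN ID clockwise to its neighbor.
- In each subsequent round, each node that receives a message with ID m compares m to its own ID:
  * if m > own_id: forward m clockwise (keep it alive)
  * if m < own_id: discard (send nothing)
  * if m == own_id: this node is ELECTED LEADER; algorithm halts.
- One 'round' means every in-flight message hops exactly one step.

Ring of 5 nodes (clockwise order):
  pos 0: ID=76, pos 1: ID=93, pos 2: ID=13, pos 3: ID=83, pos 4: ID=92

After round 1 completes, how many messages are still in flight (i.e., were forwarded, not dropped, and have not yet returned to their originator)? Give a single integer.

Round 1: pos1(id93) recv 76: drop; pos2(id13) recv 93: fwd; pos3(id83) recv 13: drop; pos4(id92) recv 83: drop; pos0(id76) recv 92: fwd
After round 1: 2 messages still in flight

Answer: 2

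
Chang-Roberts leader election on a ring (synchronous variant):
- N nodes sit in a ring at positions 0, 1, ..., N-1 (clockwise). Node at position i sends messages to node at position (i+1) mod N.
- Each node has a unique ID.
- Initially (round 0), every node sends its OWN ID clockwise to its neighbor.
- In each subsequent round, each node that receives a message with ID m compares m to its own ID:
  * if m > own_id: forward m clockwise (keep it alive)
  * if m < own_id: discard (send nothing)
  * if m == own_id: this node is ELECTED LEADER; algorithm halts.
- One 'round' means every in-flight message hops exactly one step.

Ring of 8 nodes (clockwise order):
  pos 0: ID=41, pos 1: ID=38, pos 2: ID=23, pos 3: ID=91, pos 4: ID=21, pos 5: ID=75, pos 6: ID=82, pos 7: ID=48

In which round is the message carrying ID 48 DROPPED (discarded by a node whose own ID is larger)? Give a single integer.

Answer: 4

Derivation:
Round 1: pos1(id38) recv 41: fwd; pos2(id23) recv 38: fwd; pos3(id91) recv 23: drop; pos4(id21) recv 91: fwd; pos5(id75) recv 21: drop; pos6(id82) recv 75: drop; pos7(id48) recv 82: fwd; pos0(id41) recv 48: fwd
Round 2: pos2(id23) recv 41: fwd; pos3(id91) recv 38: drop; pos5(id75) recv 91: fwd; pos0(id41) recv 82: fwd; pos1(id38) recv 48: fwd
Round 3: pos3(id91) recv 41: drop; pos6(id82) recv 91: fwd; pos1(id38) recv 82: fwd; pos2(id23) recv 48: fwd
Round 4: pos7(id48) recv 91: fwd; pos2(id23) recv 82: fwd; pos3(id91) recv 48: drop
Round 5: pos0(id41) recv 91: fwd; pos3(id91) recv 82: drop
Round 6: pos1(id38) recv 91: fwd
Round 7: pos2(id23) recv 91: fwd
Round 8: pos3(id91) recv 91: ELECTED
Message ID 48 originates at pos 7; dropped at pos 3 in round 4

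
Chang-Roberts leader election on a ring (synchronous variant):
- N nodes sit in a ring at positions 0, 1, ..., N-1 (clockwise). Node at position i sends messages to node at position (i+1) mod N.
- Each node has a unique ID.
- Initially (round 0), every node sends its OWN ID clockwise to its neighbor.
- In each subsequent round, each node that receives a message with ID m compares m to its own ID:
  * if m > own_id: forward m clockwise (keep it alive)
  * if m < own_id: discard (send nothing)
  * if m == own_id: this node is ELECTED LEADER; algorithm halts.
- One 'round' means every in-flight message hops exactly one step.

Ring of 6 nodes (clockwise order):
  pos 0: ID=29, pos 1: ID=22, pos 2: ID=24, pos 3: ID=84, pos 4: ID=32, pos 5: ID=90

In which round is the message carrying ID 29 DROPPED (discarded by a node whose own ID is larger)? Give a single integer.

Answer: 3

Derivation:
Round 1: pos1(id22) recv 29: fwd; pos2(id24) recv 22: drop; pos3(id84) recv 24: drop; pos4(id32) recv 84: fwd; pos5(id90) recv 32: drop; pos0(id29) recv 90: fwd
Round 2: pos2(id24) recv 29: fwd; pos5(id90) recv 84: drop; pos1(id22) recv 90: fwd
Round 3: pos3(id84) recv 29: drop; pos2(id24) recv 90: fwd
Round 4: pos3(id84) recv 90: fwd
Round 5: pos4(id32) recv 90: fwd
Round 6: pos5(id90) recv 90: ELECTED
Message ID 29 originates at pos 0; dropped at pos 3 in round 3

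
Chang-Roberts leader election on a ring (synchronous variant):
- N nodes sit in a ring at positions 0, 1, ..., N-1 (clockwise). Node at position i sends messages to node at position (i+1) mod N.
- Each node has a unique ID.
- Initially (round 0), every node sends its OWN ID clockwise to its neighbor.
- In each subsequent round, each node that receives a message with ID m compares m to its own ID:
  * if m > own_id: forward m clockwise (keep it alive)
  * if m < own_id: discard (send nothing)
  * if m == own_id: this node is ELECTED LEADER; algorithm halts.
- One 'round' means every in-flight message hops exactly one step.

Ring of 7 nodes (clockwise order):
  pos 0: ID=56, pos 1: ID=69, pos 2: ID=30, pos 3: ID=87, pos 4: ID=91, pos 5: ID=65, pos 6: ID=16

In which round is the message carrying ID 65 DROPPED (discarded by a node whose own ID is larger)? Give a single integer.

Answer: 3

Derivation:
Round 1: pos1(id69) recv 56: drop; pos2(id30) recv 69: fwd; pos3(id87) recv 30: drop; pos4(id91) recv 87: drop; pos5(id65) recv 91: fwd; pos6(id16) recv 65: fwd; pos0(id56) recv 16: drop
Round 2: pos3(id87) recv 69: drop; pos6(id16) recv 91: fwd; pos0(id56) recv 65: fwd
Round 3: pos0(id56) recv 91: fwd; pos1(id69) recv 65: drop
Round 4: pos1(id69) recv 91: fwd
Round 5: pos2(id30) recv 91: fwd
Round 6: pos3(id87) recv 91: fwd
Round 7: pos4(id91) recv 91: ELECTED
Message ID 65 originates at pos 5; dropped at pos 1 in round 3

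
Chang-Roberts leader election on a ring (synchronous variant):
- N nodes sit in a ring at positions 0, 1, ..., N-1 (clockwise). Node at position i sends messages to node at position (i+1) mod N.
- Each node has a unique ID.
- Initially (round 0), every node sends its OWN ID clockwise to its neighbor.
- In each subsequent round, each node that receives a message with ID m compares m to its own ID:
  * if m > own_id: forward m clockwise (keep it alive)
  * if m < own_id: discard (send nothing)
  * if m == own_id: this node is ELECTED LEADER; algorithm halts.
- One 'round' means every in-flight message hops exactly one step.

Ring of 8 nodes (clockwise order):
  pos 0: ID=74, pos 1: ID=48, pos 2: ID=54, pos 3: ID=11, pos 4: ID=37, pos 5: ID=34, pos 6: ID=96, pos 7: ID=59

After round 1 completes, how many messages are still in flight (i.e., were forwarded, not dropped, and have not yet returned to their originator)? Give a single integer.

Round 1: pos1(id48) recv 74: fwd; pos2(id54) recv 48: drop; pos3(id11) recv 54: fwd; pos4(id37) recv 11: drop; pos5(id34) recv 37: fwd; pos6(id96) recv 34: drop; pos7(id59) recv 96: fwd; pos0(id74) recv 59: drop
After round 1: 4 messages still in flight

Answer: 4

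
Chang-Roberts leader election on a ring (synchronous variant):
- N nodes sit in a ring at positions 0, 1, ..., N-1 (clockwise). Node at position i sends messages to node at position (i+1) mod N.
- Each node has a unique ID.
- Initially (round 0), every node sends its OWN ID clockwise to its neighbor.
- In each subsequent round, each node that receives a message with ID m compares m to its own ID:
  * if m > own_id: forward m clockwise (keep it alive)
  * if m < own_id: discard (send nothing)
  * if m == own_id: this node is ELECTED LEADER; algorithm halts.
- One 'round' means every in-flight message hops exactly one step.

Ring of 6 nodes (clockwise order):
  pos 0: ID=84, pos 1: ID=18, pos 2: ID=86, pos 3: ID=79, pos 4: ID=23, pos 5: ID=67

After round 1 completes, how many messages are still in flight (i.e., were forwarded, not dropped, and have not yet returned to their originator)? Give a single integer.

Round 1: pos1(id18) recv 84: fwd; pos2(id86) recv 18: drop; pos3(id79) recv 86: fwd; pos4(id23) recv 79: fwd; pos5(id67) recv 23: drop; pos0(id84) recv 67: drop
After round 1: 3 messages still in flight

Answer: 3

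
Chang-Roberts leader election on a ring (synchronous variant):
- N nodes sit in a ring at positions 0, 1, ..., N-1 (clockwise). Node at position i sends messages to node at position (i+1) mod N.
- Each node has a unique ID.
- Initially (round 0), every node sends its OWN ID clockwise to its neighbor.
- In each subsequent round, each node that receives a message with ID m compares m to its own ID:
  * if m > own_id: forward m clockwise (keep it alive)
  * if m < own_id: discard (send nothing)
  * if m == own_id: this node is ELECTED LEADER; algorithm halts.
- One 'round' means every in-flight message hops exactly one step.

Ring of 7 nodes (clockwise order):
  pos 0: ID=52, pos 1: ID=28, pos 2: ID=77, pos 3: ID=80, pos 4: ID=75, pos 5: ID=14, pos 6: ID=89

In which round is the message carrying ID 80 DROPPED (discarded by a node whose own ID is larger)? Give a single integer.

Round 1: pos1(id28) recv 52: fwd; pos2(id77) recv 28: drop; pos3(id80) recv 77: drop; pos4(id75) recv 80: fwd; pos5(id14) recv 75: fwd; pos6(id89) recv 14: drop; pos0(id52) recv 89: fwd
Round 2: pos2(id77) recv 52: drop; pos5(id14) recv 80: fwd; pos6(id89) recv 75: drop; pos1(id28) recv 89: fwd
Round 3: pos6(id89) recv 80: drop; pos2(id77) recv 89: fwd
Round 4: pos3(id80) recv 89: fwd
Round 5: pos4(id75) recv 89: fwd
Round 6: pos5(id14) recv 89: fwd
Round 7: pos6(id89) recv 89: ELECTED
Message ID 80 originates at pos 3; dropped at pos 6 in round 3

Answer: 3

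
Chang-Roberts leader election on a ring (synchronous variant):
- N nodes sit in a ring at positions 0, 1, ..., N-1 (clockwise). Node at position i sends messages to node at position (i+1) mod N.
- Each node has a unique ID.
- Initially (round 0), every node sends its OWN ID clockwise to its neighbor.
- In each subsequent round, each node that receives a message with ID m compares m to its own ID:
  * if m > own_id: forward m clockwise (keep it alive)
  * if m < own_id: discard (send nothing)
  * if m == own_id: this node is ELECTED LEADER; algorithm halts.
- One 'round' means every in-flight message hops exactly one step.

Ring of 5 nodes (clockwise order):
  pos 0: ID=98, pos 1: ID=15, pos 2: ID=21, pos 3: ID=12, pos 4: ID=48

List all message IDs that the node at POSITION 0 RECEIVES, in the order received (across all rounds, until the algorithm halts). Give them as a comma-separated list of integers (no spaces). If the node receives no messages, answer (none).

Answer: 48,98

Derivation:
Round 1: pos1(id15) recv 98: fwd; pos2(id21) recv 15: drop; pos3(id12) recv 21: fwd; pos4(id48) recv 12: drop; pos0(id98) recv 48: drop
Round 2: pos2(id21) recv 98: fwd; pos4(id48) recv 21: drop
Round 3: pos3(id12) recv 98: fwd
Round 4: pos4(id48) recv 98: fwd
Round 5: pos0(id98) recv 98: ELECTED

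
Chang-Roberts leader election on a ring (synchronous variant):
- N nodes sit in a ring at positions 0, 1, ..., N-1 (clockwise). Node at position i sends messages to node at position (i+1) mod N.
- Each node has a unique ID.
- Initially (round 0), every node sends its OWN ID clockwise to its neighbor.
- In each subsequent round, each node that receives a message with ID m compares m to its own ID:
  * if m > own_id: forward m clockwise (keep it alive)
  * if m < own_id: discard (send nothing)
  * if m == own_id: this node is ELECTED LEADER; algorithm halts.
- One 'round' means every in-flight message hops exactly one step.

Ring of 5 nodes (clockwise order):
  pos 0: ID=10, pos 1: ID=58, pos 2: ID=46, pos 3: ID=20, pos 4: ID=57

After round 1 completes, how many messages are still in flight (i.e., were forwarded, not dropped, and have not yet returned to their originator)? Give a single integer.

Answer: 3

Derivation:
Round 1: pos1(id58) recv 10: drop; pos2(id46) recv 58: fwd; pos3(id20) recv 46: fwd; pos4(id57) recv 20: drop; pos0(id10) recv 57: fwd
After round 1: 3 messages still in flight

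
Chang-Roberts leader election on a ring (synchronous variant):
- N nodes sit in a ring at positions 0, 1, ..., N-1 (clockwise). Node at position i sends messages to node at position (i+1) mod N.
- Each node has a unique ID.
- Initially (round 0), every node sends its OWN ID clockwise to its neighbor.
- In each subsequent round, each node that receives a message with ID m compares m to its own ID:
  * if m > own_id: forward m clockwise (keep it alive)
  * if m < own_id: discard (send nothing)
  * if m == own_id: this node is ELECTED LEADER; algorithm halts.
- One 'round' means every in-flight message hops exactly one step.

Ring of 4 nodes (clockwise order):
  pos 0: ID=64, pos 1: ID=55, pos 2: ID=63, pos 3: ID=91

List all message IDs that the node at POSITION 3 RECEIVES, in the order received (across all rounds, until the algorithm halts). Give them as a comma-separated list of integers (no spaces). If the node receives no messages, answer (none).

Answer: 63,64,91

Derivation:
Round 1: pos1(id55) recv 64: fwd; pos2(id63) recv 55: drop; pos3(id91) recv 63: drop; pos0(id64) recv 91: fwd
Round 2: pos2(id63) recv 64: fwd; pos1(id55) recv 91: fwd
Round 3: pos3(id91) recv 64: drop; pos2(id63) recv 91: fwd
Round 4: pos3(id91) recv 91: ELECTED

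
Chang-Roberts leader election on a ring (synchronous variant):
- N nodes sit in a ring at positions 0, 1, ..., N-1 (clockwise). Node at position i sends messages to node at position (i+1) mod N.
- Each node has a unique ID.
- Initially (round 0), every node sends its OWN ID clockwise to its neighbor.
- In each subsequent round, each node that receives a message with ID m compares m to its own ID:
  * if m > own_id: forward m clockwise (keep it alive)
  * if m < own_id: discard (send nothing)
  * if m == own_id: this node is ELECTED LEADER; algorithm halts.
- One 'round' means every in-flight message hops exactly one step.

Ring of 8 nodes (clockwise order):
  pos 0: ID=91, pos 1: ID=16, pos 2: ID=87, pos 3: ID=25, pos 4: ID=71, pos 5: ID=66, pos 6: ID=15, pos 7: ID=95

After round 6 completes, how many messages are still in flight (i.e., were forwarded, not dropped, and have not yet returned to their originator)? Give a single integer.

Answer: 2

Derivation:
Round 1: pos1(id16) recv 91: fwd; pos2(id87) recv 16: drop; pos3(id25) recv 87: fwd; pos4(id71) recv 25: drop; pos5(id66) recv 71: fwd; pos6(id15) recv 66: fwd; pos7(id95) recv 15: drop; pos0(id91) recv 95: fwd
Round 2: pos2(id87) recv 91: fwd; pos4(id71) recv 87: fwd; pos6(id15) recv 71: fwd; pos7(id95) recv 66: drop; pos1(id16) recv 95: fwd
Round 3: pos3(id25) recv 91: fwd; pos5(id66) recv 87: fwd; pos7(id95) recv 71: drop; pos2(id87) recv 95: fwd
Round 4: pos4(id71) recv 91: fwd; pos6(id15) recv 87: fwd; pos3(id25) recv 95: fwd
Round 5: pos5(id66) recv 91: fwd; pos7(id95) recv 87: drop; pos4(id71) recv 95: fwd
Round 6: pos6(id15) recv 91: fwd; pos5(id66) recv 95: fwd
After round 6: 2 messages still in flight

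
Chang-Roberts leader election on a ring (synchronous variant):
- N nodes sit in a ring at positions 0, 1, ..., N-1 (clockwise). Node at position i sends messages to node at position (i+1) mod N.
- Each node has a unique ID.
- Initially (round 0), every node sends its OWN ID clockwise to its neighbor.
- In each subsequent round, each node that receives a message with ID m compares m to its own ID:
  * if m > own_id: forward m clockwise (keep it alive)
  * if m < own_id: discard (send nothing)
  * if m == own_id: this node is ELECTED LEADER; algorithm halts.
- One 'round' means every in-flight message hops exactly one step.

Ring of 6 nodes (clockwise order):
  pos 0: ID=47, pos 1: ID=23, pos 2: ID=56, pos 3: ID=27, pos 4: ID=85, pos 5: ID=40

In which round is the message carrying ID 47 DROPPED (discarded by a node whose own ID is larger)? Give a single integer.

Answer: 2

Derivation:
Round 1: pos1(id23) recv 47: fwd; pos2(id56) recv 23: drop; pos3(id27) recv 56: fwd; pos4(id85) recv 27: drop; pos5(id40) recv 85: fwd; pos0(id47) recv 40: drop
Round 2: pos2(id56) recv 47: drop; pos4(id85) recv 56: drop; pos0(id47) recv 85: fwd
Round 3: pos1(id23) recv 85: fwd
Round 4: pos2(id56) recv 85: fwd
Round 5: pos3(id27) recv 85: fwd
Round 6: pos4(id85) recv 85: ELECTED
Message ID 47 originates at pos 0; dropped at pos 2 in round 2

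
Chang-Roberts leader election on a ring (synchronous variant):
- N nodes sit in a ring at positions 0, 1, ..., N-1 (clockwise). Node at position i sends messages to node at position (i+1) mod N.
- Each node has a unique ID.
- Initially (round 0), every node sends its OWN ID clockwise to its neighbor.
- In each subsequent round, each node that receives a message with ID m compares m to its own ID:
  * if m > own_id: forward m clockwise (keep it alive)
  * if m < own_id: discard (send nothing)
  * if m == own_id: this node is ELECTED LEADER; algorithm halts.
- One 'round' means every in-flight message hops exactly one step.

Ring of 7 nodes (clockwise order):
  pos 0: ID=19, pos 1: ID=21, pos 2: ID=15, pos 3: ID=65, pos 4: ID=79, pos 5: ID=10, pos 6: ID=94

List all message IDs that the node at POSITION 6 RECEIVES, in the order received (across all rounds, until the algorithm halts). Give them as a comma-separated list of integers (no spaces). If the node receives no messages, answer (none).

Answer: 10,79,94

Derivation:
Round 1: pos1(id21) recv 19: drop; pos2(id15) recv 21: fwd; pos3(id65) recv 15: drop; pos4(id79) recv 65: drop; pos5(id10) recv 79: fwd; pos6(id94) recv 10: drop; pos0(id19) recv 94: fwd
Round 2: pos3(id65) recv 21: drop; pos6(id94) recv 79: drop; pos1(id21) recv 94: fwd
Round 3: pos2(id15) recv 94: fwd
Round 4: pos3(id65) recv 94: fwd
Round 5: pos4(id79) recv 94: fwd
Round 6: pos5(id10) recv 94: fwd
Round 7: pos6(id94) recv 94: ELECTED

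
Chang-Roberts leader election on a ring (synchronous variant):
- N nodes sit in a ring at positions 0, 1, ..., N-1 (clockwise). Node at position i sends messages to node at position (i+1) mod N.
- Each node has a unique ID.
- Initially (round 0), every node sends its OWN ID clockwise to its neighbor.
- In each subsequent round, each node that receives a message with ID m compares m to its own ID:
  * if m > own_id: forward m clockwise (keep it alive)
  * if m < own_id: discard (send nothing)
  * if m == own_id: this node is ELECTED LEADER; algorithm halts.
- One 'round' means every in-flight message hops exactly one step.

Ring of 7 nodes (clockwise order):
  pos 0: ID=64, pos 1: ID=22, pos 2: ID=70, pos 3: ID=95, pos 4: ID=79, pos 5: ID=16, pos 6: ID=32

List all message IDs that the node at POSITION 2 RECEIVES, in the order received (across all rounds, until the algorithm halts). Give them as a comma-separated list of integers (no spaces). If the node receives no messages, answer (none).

Round 1: pos1(id22) recv 64: fwd; pos2(id70) recv 22: drop; pos3(id95) recv 70: drop; pos4(id79) recv 95: fwd; pos5(id16) recv 79: fwd; pos6(id32) recv 16: drop; pos0(id64) recv 32: drop
Round 2: pos2(id70) recv 64: drop; pos5(id16) recv 95: fwd; pos6(id32) recv 79: fwd
Round 3: pos6(id32) recv 95: fwd; pos0(id64) recv 79: fwd
Round 4: pos0(id64) recv 95: fwd; pos1(id22) recv 79: fwd
Round 5: pos1(id22) recv 95: fwd; pos2(id70) recv 79: fwd
Round 6: pos2(id70) recv 95: fwd; pos3(id95) recv 79: drop
Round 7: pos3(id95) recv 95: ELECTED

Answer: 22,64,79,95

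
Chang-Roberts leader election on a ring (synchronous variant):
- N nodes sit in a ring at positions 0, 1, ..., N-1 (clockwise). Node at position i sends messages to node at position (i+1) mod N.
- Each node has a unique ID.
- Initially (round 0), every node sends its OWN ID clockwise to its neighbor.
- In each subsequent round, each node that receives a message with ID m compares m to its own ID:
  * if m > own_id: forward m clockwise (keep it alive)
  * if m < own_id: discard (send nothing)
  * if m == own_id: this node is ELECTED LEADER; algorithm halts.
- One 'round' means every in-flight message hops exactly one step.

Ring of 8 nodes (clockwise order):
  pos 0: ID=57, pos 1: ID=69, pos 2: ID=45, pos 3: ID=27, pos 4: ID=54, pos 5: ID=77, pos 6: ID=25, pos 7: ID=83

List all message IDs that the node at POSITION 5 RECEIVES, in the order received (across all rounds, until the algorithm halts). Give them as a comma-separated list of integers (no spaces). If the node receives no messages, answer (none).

Answer: 54,69,83

Derivation:
Round 1: pos1(id69) recv 57: drop; pos2(id45) recv 69: fwd; pos3(id27) recv 45: fwd; pos4(id54) recv 27: drop; pos5(id77) recv 54: drop; pos6(id25) recv 77: fwd; pos7(id83) recv 25: drop; pos0(id57) recv 83: fwd
Round 2: pos3(id27) recv 69: fwd; pos4(id54) recv 45: drop; pos7(id83) recv 77: drop; pos1(id69) recv 83: fwd
Round 3: pos4(id54) recv 69: fwd; pos2(id45) recv 83: fwd
Round 4: pos5(id77) recv 69: drop; pos3(id27) recv 83: fwd
Round 5: pos4(id54) recv 83: fwd
Round 6: pos5(id77) recv 83: fwd
Round 7: pos6(id25) recv 83: fwd
Round 8: pos7(id83) recv 83: ELECTED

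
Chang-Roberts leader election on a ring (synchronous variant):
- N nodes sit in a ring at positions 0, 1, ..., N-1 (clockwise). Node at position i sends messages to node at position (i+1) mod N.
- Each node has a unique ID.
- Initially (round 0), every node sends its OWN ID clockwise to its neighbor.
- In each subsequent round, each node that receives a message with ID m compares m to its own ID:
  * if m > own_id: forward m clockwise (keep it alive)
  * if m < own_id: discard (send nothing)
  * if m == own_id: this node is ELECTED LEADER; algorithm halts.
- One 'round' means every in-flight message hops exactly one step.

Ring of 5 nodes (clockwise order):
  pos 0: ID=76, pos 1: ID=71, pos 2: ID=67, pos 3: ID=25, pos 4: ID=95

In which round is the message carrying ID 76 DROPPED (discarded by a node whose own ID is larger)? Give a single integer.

Answer: 4

Derivation:
Round 1: pos1(id71) recv 76: fwd; pos2(id67) recv 71: fwd; pos3(id25) recv 67: fwd; pos4(id95) recv 25: drop; pos0(id76) recv 95: fwd
Round 2: pos2(id67) recv 76: fwd; pos3(id25) recv 71: fwd; pos4(id95) recv 67: drop; pos1(id71) recv 95: fwd
Round 3: pos3(id25) recv 76: fwd; pos4(id95) recv 71: drop; pos2(id67) recv 95: fwd
Round 4: pos4(id95) recv 76: drop; pos3(id25) recv 95: fwd
Round 5: pos4(id95) recv 95: ELECTED
Message ID 76 originates at pos 0; dropped at pos 4 in round 4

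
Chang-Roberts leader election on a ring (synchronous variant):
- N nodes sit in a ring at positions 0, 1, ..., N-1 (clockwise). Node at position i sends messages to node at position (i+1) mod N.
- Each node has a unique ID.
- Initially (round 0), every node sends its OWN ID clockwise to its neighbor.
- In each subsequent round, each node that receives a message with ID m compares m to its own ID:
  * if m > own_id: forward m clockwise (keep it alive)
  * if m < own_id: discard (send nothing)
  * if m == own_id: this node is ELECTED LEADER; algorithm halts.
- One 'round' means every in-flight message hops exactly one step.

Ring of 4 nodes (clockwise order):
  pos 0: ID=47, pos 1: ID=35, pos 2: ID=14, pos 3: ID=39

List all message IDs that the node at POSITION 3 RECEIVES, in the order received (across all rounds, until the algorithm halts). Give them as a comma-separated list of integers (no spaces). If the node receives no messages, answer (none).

Round 1: pos1(id35) recv 47: fwd; pos2(id14) recv 35: fwd; pos3(id39) recv 14: drop; pos0(id47) recv 39: drop
Round 2: pos2(id14) recv 47: fwd; pos3(id39) recv 35: drop
Round 3: pos3(id39) recv 47: fwd
Round 4: pos0(id47) recv 47: ELECTED

Answer: 14,35,47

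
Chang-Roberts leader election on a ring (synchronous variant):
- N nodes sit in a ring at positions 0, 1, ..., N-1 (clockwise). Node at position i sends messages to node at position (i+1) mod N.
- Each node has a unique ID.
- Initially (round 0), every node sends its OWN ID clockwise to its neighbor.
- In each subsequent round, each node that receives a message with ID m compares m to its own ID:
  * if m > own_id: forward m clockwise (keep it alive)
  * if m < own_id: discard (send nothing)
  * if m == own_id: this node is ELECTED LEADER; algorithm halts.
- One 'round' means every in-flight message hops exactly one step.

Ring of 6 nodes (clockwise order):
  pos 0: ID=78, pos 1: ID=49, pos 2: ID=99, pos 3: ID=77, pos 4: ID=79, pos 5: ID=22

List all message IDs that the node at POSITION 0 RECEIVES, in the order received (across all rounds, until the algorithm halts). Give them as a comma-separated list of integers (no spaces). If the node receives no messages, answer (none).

Answer: 22,79,99

Derivation:
Round 1: pos1(id49) recv 78: fwd; pos2(id99) recv 49: drop; pos3(id77) recv 99: fwd; pos4(id79) recv 77: drop; pos5(id22) recv 79: fwd; pos0(id78) recv 22: drop
Round 2: pos2(id99) recv 78: drop; pos4(id79) recv 99: fwd; pos0(id78) recv 79: fwd
Round 3: pos5(id22) recv 99: fwd; pos1(id49) recv 79: fwd
Round 4: pos0(id78) recv 99: fwd; pos2(id99) recv 79: drop
Round 5: pos1(id49) recv 99: fwd
Round 6: pos2(id99) recv 99: ELECTED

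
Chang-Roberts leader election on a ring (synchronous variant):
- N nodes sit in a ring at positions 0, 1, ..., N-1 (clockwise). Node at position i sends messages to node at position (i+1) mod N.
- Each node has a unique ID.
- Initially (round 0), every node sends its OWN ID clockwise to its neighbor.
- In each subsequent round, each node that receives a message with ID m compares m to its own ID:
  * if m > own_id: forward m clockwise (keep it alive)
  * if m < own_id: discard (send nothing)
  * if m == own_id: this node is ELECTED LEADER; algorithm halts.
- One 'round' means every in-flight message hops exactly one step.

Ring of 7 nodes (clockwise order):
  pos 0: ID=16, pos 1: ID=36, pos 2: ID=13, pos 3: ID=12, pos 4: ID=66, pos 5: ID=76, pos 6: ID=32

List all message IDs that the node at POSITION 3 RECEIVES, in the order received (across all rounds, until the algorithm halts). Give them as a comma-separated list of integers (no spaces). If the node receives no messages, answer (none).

Answer: 13,36,76

Derivation:
Round 1: pos1(id36) recv 16: drop; pos2(id13) recv 36: fwd; pos3(id12) recv 13: fwd; pos4(id66) recv 12: drop; pos5(id76) recv 66: drop; pos6(id32) recv 76: fwd; pos0(id16) recv 32: fwd
Round 2: pos3(id12) recv 36: fwd; pos4(id66) recv 13: drop; pos0(id16) recv 76: fwd; pos1(id36) recv 32: drop
Round 3: pos4(id66) recv 36: drop; pos1(id36) recv 76: fwd
Round 4: pos2(id13) recv 76: fwd
Round 5: pos3(id12) recv 76: fwd
Round 6: pos4(id66) recv 76: fwd
Round 7: pos5(id76) recv 76: ELECTED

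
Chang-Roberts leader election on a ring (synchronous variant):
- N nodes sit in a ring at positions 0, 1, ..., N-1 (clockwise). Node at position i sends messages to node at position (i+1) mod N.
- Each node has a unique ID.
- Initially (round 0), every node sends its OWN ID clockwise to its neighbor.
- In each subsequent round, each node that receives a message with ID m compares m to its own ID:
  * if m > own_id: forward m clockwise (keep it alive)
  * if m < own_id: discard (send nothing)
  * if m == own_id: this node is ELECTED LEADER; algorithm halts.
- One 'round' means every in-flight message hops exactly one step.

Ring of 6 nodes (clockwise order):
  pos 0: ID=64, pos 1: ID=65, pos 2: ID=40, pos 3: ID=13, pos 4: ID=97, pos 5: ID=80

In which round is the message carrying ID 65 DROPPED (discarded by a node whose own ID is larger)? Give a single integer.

Round 1: pos1(id65) recv 64: drop; pos2(id40) recv 65: fwd; pos3(id13) recv 40: fwd; pos4(id97) recv 13: drop; pos5(id80) recv 97: fwd; pos0(id64) recv 80: fwd
Round 2: pos3(id13) recv 65: fwd; pos4(id97) recv 40: drop; pos0(id64) recv 97: fwd; pos1(id65) recv 80: fwd
Round 3: pos4(id97) recv 65: drop; pos1(id65) recv 97: fwd; pos2(id40) recv 80: fwd
Round 4: pos2(id40) recv 97: fwd; pos3(id13) recv 80: fwd
Round 5: pos3(id13) recv 97: fwd; pos4(id97) recv 80: drop
Round 6: pos4(id97) recv 97: ELECTED
Message ID 65 originates at pos 1; dropped at pos 4 in round 3

Answer: 3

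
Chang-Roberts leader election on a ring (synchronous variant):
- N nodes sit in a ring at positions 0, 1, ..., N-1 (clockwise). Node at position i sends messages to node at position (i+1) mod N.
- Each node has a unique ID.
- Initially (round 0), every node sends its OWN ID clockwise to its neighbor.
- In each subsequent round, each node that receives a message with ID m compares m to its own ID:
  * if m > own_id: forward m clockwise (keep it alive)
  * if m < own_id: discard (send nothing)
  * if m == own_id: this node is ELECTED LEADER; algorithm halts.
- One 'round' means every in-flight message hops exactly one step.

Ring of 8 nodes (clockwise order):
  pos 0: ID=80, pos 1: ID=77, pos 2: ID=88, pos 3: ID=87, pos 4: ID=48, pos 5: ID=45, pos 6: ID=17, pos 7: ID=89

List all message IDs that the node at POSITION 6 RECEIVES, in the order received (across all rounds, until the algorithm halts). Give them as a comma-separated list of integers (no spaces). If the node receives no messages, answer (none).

Round 1: pos1(id77) recv 80: fwd; pos2(id88) recv 77: drop; pos3(id87) recv 88: fwd; pos4(id48) recv 87: fwd; pos5(id45) recv 48: fwd; pos6(id17) recv 45: fwd; pos7(id89) recv 17: drop; pos0(id80) recv 89: fwd
Round 2: pos2(id88) recv 80: drop; pos4(id48) recv 88: fwd; pos5(id45) recv 87: fwd; pos6(id17) recv 48: fwd; pos7(id89) recv 45: drop; pos1(id77) recv 89: fwd
Round 3: pos5(id45) recv 88: fwd; pos6(id17) recv 87: fwd; pos7(id89) recv 48: drop; pos2(id88) recv 89: fwd
Round 4: pos6(id17) recv 88: fwd; pos7(id89) recv 87: drop; pos3(id87) recv 89: fwd
Round 5: pos7(id89) recv 88: drop; pos4(id48) recv 89: fwd
Round 6: pos5(id45) recv 89: fwd
Round 7: pos6(id17) recv 89: fwd
Round 8: pos7(id89) recv 89: ELECTED

Answer: 45,48,87,88,89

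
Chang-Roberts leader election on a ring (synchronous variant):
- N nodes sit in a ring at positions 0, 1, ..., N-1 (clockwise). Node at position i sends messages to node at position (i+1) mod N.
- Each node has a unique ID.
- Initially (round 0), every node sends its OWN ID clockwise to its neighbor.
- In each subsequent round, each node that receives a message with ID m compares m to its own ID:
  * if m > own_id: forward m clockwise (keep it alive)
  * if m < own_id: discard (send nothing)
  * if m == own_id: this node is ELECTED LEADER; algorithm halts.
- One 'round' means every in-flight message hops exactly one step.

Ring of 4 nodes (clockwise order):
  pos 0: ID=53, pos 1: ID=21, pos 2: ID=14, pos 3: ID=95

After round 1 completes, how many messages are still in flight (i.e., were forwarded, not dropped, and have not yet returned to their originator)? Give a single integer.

Round 1: pos1(id21) recv 53: fwd; pos2(id14) recv 21: fwd; pos3(id95) recv 14: drop; pos0(id53) recv 95: fwd
After round 1: 3 messages still in flight

Answer: 3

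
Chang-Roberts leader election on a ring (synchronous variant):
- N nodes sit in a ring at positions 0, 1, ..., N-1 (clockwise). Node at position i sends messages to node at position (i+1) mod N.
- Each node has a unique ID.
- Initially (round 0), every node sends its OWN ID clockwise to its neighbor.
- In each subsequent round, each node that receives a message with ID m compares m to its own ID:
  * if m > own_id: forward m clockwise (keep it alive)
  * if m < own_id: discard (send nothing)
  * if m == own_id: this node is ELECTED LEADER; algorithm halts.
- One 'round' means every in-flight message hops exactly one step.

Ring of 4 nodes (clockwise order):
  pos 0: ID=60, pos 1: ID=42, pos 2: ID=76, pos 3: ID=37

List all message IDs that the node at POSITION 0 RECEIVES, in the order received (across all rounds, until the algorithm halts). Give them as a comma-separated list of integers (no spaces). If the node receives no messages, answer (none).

Answer: 37,76

Derivation:
Round 1: pos1(id42) recv 60: fwd; pos2(id76) recv 42: drop; pos3(id37) recv 76: fwd; pos0(id60) recv 37: drop
Round 2: pos2(id76) recv 60: drop; pos0(id60) recv 76: fwd
Round 3: pos1(id42) recv 76: fwd
Round 4: pos2(id76) recv 76: ELECTED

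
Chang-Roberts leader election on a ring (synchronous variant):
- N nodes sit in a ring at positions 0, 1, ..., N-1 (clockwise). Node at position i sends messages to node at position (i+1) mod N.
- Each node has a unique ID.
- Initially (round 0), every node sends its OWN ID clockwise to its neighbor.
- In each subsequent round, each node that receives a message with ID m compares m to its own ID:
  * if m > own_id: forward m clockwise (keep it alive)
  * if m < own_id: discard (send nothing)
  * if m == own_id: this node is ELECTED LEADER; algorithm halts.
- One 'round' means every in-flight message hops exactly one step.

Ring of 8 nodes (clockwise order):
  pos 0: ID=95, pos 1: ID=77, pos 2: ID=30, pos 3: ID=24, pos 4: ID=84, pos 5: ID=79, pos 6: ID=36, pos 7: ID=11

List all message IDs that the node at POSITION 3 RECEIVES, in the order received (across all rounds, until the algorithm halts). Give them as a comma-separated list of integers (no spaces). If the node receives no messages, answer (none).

Answer: 30,77,95

Derivation:
Round 1: pos1(id77) recv 95: fwd; pos2(id30) recv 77: fwd; pos3(id24) recv 30: fwd; pos4(id84) recv 24: drop; pos5(id79) recv 84: fwd; pos6(id36) recv 79: fwd; pos7(id11) recv 36: fwd; pos0(id95) recv 11: drop
Round 2: pos2(id30) recv 95: fwd; pos3(id24) recv 77: fwd; pos4(id84) recv 30: drop; pos6(id36) recv 84: fwd; pos7(id11) recv 79: fwd; pos0(id95) recv 36: drop
Round 3: pos3(id24) recv 95: fwd; pos4(id84) recv 77: drop; pos7(id11) recv 84: fwd; pos0(id95) recv 79: drop
Round 4: pos4(id84) recv 95: fwd; pos0(id95) recv 84: drop
Round 5: pos5(id79) recv 95: fwd
Round 6: pos6(id36) recv 95: fwd
Round 7: pos7(id11) recv 95: fwd
Round 8: pos0(id95) recv 95: ELECTED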